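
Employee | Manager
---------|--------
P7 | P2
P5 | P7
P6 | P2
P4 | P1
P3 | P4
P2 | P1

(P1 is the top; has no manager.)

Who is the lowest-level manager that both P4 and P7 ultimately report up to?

P1

P4's chain of managers is P1. P7's chain of managers is P2, P1. The first manager that appears in both chains is P1.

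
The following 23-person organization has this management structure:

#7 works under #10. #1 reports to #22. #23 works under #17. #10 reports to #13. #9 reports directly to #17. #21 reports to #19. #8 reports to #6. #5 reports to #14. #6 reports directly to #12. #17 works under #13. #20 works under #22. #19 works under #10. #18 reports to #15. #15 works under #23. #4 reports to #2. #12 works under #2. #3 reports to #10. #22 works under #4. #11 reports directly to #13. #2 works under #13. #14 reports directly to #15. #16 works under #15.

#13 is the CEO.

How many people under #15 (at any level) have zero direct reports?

The people in #15's organization with no one reporting to them are #18, #16, #5. That is 3.

3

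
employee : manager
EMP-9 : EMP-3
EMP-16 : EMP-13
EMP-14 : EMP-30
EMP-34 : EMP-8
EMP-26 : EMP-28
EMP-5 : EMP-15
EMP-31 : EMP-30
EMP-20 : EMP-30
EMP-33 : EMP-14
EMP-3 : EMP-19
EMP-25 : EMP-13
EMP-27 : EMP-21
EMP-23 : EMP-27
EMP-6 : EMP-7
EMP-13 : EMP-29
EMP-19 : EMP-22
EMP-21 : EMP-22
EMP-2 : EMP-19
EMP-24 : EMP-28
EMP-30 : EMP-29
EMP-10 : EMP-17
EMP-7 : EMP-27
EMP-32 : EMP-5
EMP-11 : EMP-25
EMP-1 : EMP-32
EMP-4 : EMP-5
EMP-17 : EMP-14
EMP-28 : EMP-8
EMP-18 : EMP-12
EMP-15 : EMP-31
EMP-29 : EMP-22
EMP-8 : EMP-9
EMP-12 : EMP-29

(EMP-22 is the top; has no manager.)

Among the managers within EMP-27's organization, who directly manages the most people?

EMP-27

Direct-report counts within EMP-27's organization: EMP-27 has 2; EMP-7 has 1. The largest is 2, held by EMP-27.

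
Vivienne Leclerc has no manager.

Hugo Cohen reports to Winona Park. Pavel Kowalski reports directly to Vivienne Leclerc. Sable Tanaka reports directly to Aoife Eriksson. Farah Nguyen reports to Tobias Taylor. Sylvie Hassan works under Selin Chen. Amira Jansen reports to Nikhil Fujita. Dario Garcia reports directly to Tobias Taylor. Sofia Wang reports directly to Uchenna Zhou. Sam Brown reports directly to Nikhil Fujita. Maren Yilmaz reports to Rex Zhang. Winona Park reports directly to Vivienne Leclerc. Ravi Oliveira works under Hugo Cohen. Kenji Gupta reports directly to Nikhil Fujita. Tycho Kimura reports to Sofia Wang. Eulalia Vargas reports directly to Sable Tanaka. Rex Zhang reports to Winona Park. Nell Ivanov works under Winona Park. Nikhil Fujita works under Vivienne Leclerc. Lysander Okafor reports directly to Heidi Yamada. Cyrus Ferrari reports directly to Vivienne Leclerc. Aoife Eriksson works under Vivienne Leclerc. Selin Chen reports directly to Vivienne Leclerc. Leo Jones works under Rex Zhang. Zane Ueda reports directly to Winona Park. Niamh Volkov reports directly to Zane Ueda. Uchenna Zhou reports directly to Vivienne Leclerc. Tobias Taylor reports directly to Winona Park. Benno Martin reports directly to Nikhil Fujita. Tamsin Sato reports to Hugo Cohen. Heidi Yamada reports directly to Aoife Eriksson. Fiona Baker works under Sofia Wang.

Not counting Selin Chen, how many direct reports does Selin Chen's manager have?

Selin Chen reports to Vivienne Leclerc. Vivienne Leclerc's other direct reports are Aoife Eriksson, Nikhil Fujita, Uchenna Zhou, Cyrus Ferrari, Pavel Kowalski, Winona Park — 6 peers.

6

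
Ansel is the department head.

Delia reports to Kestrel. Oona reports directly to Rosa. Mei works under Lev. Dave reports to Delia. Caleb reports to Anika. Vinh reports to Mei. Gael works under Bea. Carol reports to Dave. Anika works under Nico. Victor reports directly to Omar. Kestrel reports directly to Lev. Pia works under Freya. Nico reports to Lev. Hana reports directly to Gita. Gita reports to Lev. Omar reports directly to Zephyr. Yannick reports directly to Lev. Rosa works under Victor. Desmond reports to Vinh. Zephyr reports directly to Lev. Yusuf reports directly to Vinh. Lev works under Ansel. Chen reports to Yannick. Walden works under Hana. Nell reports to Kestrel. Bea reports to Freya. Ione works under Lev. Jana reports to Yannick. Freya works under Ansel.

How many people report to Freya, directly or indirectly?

Freya directly manages Bea, Pia. Under Bea: Gael (1). Pia has no reports. So Freya's organization is 2 direct reports plus everyone under them: 2 + 1 = 3.

3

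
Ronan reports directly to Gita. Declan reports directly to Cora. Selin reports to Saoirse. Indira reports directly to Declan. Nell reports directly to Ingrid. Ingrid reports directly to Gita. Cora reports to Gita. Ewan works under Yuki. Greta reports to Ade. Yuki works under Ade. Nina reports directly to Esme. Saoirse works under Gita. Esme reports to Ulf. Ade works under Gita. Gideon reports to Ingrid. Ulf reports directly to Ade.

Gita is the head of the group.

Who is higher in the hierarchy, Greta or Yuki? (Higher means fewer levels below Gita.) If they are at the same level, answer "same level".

same level

Both Greta and Yuki are 2 levels below Gita.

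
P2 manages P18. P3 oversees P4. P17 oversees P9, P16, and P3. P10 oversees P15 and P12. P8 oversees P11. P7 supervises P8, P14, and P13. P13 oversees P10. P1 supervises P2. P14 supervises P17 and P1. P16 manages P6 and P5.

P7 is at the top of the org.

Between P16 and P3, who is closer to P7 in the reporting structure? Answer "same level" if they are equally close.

same level

Both P16 and P3 are 3 levels below P7.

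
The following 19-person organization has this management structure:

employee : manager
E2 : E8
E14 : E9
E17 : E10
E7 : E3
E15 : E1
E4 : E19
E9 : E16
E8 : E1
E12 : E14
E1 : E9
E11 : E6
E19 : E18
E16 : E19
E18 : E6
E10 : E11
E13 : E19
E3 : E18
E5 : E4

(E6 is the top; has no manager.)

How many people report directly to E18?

E18 directly manages E19, E3. That is 2 direct reports.

2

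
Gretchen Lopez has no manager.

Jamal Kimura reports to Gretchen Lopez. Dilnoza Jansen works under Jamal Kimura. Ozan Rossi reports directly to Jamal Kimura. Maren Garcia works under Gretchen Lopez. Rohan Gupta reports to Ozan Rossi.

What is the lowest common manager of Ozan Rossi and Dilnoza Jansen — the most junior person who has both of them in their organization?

Ozan Rossi's chain of managers is Jamal Kimura, Gretchen Lopez. Dilnoza Jansen's chain of managers is Jamal Kimura, Gretchen Lopez. The first manager that appears in both chains is Jamal Kimura.

Jamal Kimura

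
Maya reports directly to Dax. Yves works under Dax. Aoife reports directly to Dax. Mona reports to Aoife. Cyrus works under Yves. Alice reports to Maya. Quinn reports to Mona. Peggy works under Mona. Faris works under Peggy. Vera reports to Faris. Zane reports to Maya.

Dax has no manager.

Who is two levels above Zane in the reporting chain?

Dax

Zane reports to Maya, and Maya reports to Dax. So Zane's skip-level manager is Dax.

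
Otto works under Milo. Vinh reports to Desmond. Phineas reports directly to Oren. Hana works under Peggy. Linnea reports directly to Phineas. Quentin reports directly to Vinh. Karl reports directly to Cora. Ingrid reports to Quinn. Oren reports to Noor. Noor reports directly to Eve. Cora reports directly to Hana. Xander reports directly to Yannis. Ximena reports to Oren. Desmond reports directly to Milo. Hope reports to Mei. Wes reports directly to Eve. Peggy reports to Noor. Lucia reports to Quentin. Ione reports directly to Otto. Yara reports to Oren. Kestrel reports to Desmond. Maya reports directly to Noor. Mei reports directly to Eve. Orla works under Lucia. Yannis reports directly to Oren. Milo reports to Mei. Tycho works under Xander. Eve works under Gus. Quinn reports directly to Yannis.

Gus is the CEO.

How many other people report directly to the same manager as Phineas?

3

Phineas reports to Oren. Oren's other direct reports are Yannis, Yara, Ximena — 3 peers.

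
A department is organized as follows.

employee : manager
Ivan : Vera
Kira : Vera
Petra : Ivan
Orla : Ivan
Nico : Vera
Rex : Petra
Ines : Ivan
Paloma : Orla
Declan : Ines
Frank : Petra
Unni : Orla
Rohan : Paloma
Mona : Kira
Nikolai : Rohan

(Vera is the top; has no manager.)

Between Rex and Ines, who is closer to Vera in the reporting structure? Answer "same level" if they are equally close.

Rex is 3 levels below Vera; Ines is 2. Ines is higher.

Ines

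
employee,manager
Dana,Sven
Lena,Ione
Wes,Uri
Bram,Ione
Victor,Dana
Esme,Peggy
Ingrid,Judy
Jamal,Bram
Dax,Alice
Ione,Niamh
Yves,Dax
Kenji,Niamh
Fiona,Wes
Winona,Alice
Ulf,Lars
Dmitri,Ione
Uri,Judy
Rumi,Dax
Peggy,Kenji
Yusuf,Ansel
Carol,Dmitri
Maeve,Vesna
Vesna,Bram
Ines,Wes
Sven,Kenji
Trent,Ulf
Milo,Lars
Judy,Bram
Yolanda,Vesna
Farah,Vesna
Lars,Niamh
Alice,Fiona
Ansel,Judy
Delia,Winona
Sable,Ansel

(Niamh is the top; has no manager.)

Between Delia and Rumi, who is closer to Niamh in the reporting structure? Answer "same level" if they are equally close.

same level

Both Delia and Rumi are 9 levels below Niamh.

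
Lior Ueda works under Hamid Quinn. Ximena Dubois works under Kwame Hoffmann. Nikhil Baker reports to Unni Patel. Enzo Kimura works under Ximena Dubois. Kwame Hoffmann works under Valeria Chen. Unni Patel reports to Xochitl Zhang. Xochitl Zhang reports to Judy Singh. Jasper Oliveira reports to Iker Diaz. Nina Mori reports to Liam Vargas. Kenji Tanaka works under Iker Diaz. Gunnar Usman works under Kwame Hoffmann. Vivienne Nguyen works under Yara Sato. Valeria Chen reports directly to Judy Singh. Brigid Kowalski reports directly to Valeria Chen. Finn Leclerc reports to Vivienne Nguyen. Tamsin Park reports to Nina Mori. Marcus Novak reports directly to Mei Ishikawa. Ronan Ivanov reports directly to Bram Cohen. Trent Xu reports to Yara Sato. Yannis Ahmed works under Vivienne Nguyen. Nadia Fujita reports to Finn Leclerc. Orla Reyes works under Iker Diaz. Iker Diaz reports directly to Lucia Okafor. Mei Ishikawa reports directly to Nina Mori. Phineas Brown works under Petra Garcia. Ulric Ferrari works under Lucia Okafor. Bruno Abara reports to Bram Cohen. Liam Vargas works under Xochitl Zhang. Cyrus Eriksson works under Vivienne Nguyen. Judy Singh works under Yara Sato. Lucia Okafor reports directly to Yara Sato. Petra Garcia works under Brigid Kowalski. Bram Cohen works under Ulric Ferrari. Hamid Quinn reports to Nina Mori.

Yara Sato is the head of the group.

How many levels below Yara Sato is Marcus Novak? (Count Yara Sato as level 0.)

6

Chain from Marcus Novak up to Yara Sato: Marcus Novak → Mei Ishikawa → Nina Mori → Liam Vargas → Xochitl Zhang → Judy Singh → Yara Sato. That is 6 steps up, so Marcus Novak is 6 levels below Yara Sato.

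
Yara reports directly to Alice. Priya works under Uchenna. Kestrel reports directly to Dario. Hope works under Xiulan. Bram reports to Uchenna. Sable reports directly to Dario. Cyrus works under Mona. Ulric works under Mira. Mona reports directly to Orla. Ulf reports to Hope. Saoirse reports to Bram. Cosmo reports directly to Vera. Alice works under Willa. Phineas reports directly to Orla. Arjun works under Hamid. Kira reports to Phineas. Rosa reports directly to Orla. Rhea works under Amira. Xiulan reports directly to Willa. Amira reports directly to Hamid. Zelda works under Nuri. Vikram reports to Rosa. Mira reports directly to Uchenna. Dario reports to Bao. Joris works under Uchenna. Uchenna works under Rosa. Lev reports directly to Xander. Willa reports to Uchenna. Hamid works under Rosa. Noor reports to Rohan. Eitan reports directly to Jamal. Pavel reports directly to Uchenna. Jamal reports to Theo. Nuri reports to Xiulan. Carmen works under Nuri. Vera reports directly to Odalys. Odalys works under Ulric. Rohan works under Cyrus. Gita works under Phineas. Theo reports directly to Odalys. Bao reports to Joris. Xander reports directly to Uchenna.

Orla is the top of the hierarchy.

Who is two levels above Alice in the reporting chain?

Alice reports to Willa, and Willa reports to Uchenna. So Alice's skip-level manager is Uchenna.

Uchenna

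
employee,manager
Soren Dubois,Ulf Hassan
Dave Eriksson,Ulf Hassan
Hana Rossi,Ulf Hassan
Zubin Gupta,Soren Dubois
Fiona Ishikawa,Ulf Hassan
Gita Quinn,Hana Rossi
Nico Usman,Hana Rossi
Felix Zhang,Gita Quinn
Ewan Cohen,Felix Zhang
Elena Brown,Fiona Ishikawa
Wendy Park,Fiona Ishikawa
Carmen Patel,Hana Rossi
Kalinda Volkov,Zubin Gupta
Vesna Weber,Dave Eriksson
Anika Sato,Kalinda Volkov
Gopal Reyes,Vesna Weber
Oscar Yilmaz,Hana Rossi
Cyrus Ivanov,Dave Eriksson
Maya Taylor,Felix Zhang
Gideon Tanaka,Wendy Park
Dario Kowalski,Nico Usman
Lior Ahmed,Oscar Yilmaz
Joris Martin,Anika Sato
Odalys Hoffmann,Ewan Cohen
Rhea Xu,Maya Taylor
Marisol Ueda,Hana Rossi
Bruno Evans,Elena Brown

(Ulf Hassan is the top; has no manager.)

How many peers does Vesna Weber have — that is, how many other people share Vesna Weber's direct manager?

1

Vesna Weber reports to Dave Eriksson. Dave Eriksson's other direct reports are Cyrus Ivanov — 1 peer.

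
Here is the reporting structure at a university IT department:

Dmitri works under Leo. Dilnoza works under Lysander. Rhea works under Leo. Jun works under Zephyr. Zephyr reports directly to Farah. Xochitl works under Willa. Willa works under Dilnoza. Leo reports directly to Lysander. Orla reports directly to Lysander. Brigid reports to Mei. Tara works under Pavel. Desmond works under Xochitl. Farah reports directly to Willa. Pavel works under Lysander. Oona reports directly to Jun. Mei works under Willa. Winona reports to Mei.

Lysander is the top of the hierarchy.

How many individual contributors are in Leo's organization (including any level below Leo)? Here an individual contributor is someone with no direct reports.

2

The people in Leo's organization with no one reporting to them are Rhea, Dmitri. That is 2.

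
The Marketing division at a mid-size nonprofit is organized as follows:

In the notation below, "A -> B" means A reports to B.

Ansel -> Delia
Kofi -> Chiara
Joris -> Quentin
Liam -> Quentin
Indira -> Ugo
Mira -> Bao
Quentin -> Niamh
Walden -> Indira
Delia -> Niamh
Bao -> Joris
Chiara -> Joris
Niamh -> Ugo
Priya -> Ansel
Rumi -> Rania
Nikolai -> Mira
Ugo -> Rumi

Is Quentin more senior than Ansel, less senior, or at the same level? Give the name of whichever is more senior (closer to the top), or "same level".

Quentin

Quentin is 4 levels below Rania; Ansel is 5. Quentin is higher.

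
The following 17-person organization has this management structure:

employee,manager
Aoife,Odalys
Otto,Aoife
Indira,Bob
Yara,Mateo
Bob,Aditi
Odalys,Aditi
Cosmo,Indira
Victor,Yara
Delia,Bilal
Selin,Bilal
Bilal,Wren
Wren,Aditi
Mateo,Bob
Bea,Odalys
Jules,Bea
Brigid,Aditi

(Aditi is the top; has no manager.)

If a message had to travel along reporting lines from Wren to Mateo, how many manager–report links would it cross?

3

Wren is 1 level below Aditi, and Mateo is 2 levels below Aditi (their lowest common manager). The shortest path runs up from Wren to Aditi and back down to Mateo: 1 + 2 = 3 links.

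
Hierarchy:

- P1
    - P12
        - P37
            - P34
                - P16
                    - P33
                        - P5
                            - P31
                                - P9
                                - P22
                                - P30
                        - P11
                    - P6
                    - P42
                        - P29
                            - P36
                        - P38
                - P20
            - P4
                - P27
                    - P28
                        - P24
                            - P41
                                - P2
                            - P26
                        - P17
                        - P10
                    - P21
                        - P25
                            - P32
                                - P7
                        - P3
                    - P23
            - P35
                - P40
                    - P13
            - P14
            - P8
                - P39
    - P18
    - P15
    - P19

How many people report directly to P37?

P37 directly manages P34, P4, P35, P14, P8. That is 5 direct reports.

5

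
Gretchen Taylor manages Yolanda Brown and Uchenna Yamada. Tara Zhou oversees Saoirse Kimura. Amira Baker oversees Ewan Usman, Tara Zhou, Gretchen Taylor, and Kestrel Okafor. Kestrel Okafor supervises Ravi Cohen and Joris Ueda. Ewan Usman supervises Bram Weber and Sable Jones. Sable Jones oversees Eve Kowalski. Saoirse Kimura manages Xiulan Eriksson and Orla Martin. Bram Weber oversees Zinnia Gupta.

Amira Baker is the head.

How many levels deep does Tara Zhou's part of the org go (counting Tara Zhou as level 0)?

2

The longest chain under Tara Zhou runs Tara Zhou → Saoirse Kimura → Orla Martin, which is 2 levels below Tara Zhou.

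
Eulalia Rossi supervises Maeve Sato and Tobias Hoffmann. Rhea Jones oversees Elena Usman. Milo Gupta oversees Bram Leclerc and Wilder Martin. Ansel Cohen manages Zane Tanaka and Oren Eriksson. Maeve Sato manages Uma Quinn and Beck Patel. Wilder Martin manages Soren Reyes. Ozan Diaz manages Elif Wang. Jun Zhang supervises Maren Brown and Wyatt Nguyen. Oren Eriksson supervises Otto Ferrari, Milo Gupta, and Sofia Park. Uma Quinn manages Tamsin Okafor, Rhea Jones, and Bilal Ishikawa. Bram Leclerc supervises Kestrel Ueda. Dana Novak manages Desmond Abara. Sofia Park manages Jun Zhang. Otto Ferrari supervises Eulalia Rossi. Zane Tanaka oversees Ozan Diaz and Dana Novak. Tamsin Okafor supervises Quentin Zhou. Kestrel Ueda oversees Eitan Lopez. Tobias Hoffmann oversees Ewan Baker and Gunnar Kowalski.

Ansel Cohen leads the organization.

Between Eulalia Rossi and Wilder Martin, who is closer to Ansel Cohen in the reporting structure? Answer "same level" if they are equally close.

same level

Both Eulalia Rossi and Wilder Martin are 3 levels below Ansel Cohen.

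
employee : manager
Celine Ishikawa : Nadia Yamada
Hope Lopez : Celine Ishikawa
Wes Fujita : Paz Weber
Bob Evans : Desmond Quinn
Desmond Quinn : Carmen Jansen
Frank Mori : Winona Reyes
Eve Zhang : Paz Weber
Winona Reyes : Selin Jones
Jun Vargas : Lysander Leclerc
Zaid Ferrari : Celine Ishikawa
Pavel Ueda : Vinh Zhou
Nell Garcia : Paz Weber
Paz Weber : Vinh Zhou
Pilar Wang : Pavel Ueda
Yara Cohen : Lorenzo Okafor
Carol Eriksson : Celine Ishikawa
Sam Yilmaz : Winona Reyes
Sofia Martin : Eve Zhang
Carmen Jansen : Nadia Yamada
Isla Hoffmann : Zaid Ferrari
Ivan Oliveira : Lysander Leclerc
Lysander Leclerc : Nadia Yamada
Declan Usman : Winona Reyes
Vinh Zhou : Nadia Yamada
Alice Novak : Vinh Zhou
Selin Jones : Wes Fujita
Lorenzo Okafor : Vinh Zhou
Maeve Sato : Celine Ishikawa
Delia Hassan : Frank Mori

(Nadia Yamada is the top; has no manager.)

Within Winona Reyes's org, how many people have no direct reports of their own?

The people in Winona Reyes's organization with no one reporting to them are Declan Usman, Sam Yilmaz, Delia Hassan. That is 3.

3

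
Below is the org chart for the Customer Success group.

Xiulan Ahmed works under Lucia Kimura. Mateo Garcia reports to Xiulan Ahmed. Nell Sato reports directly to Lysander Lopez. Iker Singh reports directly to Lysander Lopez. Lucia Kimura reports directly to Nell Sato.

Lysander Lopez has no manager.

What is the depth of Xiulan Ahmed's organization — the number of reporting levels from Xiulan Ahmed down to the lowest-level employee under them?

1

The longest chain under Xiulan Ahmed runs Xiulan Ahmed → Mateo Garcia, which is 1 level below Xiulan Ahmed.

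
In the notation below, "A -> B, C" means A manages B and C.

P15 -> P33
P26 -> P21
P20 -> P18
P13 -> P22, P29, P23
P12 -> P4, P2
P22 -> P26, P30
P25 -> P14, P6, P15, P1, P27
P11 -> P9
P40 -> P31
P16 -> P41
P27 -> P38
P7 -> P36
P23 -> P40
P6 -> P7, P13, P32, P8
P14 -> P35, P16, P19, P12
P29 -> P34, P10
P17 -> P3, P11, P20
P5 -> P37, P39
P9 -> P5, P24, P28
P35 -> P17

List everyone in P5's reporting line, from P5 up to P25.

P5 -> P9 -> P11 -> P17 -> P35 -> P14 -> P25

P5 reports to P9. P9 reports to P11. P11 reports to P17. P17 reports to P35. P35 reports to P14. P14 reports to P25. P25 is at the top.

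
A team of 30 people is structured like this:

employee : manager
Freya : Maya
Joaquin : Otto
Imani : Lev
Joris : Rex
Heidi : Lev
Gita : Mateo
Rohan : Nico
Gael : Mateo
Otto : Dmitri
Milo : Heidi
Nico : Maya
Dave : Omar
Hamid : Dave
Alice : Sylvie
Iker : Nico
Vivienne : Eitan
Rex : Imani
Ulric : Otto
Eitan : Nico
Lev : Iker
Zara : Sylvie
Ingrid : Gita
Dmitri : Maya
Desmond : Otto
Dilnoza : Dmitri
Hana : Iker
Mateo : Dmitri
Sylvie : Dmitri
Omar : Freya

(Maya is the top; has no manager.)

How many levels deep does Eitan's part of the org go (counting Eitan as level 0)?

1

The longest chain under Eitan runs Eitan → Vivienne, which is 1 level below Eitan.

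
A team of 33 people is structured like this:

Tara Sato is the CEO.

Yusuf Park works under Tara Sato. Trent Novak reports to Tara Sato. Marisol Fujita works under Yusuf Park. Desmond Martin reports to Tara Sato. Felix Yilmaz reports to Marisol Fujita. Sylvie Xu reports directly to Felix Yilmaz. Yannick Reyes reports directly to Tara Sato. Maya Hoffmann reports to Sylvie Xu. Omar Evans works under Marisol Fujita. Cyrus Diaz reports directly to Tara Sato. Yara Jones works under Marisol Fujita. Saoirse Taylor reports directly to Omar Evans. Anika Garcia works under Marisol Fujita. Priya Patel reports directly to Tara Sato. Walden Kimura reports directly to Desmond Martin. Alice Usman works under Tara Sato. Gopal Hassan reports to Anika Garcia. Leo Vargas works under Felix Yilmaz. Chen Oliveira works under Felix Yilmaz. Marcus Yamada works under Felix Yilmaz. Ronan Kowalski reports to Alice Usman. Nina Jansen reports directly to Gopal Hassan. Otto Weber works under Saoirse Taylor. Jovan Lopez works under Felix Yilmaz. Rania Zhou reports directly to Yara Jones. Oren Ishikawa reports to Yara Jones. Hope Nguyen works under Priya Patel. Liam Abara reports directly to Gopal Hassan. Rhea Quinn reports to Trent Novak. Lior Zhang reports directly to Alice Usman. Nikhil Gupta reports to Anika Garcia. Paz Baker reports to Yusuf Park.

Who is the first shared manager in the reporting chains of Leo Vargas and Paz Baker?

Leo Vargas's chain of managers is Felix Yilmaz, Marisol Fujita, Yusuf Park, Tara Sato. Paz Baker's chain of managers is Yusuf Park, Tara Sato. The first manager that appears in both chains is Yusuf Park.

Yusuf Park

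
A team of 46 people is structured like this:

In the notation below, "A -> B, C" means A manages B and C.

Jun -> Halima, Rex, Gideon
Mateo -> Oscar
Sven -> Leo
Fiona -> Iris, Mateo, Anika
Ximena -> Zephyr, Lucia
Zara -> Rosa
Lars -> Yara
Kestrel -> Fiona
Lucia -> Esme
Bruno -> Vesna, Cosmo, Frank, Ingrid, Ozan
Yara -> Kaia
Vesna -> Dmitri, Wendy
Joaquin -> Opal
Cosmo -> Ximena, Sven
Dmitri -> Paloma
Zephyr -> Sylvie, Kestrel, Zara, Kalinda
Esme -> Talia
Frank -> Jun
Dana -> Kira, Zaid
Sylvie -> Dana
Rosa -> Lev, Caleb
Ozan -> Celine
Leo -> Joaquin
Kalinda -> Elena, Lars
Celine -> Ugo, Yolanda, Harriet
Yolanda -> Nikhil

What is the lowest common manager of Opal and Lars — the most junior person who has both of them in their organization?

Cosmo

Opal's chain of managers is Joaquin, Leo, Sven, Cosmo, Bruno. Lars's chain of managers is Kalinda, Zephyr, Ximena, Cosmo, Bruno. The first manager that appears in both chains is Cosmo.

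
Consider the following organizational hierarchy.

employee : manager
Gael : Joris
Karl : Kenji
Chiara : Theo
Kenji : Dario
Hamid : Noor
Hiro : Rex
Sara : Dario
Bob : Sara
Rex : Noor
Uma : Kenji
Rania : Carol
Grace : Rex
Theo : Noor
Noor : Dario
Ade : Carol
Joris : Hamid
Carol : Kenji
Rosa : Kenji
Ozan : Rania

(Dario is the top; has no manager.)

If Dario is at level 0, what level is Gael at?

4

Chain from Gael up to Dario: Gael → Joris → Hamid → Noor → Dario. That is 4 steps up, so Gael is 4 levels below Dario.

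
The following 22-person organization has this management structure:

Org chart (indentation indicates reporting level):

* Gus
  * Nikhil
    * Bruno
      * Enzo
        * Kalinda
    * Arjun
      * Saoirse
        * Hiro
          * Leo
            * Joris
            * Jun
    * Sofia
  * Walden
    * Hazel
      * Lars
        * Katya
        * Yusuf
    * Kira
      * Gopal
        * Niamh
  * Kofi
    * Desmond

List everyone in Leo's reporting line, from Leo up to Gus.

Leo -> Hiro -> Saoirse -> Arjun -> Nikhil -> Gus

Leo reports to Hiro. Hiro reports to Saoirse. Saoirse reports to Arjun. Arjun reports to Nikhil. Nikhil reports to Gus. Gus is at the top.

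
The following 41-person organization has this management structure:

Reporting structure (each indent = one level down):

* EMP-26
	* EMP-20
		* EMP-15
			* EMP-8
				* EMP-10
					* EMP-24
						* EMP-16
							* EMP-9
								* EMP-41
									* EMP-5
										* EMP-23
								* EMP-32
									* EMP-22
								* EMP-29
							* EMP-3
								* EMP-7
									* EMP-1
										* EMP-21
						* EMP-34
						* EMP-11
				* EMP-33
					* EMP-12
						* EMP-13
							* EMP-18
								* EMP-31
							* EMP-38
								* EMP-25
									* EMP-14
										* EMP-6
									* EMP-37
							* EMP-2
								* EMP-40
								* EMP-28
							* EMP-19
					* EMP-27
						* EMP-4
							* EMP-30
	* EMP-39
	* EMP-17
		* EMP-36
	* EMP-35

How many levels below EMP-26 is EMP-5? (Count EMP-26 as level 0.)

9

Chain from EMP-5 up to EMP-26: EMP-5 → EMP-41 → EMP-9 → EMP-16 → EMP-24 → EMP-10 → EMP-8 → EMP-15 → EMP-20 → EMP-26. That is 9 steps up, so EMP-5 is 9 levels below EMP-26.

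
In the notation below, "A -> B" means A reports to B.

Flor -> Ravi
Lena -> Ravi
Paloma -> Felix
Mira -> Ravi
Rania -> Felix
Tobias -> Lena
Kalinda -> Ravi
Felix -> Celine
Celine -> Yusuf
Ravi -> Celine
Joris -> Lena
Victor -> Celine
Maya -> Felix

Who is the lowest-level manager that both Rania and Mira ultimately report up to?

Celine

Rania's chain of managers is Felix, Celine, Yusuf. Mira's chain of managers is Ravi, Celine, Yusuf. The first manager that appears in both chains is Celine.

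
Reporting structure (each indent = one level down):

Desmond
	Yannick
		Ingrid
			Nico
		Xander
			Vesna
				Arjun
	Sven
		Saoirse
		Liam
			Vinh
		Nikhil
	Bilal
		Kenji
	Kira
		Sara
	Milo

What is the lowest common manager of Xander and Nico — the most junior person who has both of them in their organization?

Xander's chain of managers is Yannick, Desmond. Nico's chain of managers is Ingrid, Yannick, Desmond. The first manager that appears in both chains is Yannick.

Yannick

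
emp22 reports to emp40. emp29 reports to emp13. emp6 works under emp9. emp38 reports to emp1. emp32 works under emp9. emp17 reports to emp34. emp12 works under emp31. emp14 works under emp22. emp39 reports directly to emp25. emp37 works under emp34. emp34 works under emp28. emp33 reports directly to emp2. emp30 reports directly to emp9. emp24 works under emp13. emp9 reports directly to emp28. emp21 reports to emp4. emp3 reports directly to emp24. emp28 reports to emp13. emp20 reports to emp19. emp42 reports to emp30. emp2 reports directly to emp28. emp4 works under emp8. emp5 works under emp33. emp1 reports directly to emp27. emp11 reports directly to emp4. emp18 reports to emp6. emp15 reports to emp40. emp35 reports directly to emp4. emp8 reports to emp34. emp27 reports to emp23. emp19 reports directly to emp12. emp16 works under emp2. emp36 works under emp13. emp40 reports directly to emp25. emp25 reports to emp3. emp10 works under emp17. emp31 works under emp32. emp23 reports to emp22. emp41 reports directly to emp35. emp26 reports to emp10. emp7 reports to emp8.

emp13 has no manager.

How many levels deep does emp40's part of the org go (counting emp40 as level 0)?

5

The longest chain under emp40 runs emp40 → emp22 → emp23 → emp27 → emp1 → emp38, which is 5 levels below emp40.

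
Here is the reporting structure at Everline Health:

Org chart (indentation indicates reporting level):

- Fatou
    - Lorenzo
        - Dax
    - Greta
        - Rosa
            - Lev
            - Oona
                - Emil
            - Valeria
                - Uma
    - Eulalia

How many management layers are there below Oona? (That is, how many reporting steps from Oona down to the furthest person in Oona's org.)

The longest chain under Oona runs Oona → Emil, which is 1 level below Oona.

1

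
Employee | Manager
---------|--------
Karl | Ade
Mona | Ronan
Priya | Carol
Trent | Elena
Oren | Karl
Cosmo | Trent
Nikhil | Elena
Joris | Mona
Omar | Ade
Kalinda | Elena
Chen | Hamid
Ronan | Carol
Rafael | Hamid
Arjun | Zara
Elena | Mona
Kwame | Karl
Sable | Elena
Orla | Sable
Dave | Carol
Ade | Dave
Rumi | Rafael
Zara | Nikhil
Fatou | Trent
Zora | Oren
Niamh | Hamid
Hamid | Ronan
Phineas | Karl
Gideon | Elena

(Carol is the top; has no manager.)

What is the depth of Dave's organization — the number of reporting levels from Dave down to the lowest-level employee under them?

The longest chain under Dave runs Dave → Ade → Karl → Oren → Zora, which is 4 levels below Dave.

4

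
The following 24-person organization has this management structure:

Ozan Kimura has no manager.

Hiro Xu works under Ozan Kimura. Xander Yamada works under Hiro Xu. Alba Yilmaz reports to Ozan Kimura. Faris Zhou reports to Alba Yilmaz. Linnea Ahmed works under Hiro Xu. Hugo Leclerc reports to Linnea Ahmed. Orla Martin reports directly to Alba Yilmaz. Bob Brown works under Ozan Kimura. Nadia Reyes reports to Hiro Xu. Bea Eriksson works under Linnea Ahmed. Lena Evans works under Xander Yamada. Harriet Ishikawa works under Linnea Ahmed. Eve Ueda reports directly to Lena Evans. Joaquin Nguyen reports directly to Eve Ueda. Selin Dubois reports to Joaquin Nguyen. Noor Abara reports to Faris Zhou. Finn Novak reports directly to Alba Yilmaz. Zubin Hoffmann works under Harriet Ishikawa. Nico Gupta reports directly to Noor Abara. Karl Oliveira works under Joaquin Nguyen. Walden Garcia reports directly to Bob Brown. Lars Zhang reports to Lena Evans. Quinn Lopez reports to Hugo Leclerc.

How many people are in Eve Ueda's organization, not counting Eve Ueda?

3

Eve Ueda directly manages Joaquin Nguyen. Under Joaquin Nguyen: Karl Oliveira, Selin Dubois (2). That's 3 in total.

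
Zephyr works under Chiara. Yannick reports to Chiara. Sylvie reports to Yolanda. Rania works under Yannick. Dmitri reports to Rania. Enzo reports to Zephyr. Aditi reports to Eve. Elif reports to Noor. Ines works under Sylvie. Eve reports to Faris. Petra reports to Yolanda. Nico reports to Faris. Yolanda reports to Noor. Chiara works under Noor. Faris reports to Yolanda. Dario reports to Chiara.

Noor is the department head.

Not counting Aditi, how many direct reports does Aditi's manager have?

Aditi reports to Eve, and Eve has no other direct reports. Aditi has 0 peers.

0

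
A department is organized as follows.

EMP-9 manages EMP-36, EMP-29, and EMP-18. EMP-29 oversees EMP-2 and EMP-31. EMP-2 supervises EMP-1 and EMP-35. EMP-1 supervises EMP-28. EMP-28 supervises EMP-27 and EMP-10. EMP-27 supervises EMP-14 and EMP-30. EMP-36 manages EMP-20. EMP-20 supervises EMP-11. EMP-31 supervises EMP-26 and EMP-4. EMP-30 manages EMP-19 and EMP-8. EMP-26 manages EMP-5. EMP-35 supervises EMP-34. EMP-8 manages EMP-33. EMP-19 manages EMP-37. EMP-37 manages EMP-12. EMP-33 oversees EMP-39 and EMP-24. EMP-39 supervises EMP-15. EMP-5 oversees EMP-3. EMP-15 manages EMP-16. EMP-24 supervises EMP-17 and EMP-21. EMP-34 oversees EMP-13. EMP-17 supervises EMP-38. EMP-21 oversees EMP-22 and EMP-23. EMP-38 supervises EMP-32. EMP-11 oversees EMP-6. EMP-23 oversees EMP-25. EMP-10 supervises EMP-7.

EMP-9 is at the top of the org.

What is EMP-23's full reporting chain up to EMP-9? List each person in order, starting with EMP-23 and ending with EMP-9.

EMP-23 -> EMP-21 -> EMP-24 -> EMP-33 -> EMP-8 -> EMP-30 -> EMP-27 -> EMP-28 -> EMP-1 -> EMP-2 -> EMP-29 -> EMP-9

EMP-23 reports to EMP-21. EMP-21 reports to EMP-24. EMP-24 reports to EMP-33. EMP-33 reports to EMP-8. EMP-8 reports to EMP-30. EMP-30 reports to EMP-27. EMP-27 reports to EMP-28. EMP-28 reports to EMP-1. EMP-1 reports to EMP-2. EMP-2 reports to EMP-29. EMP-29 reports to EMP-9. EMP-9 is at the top.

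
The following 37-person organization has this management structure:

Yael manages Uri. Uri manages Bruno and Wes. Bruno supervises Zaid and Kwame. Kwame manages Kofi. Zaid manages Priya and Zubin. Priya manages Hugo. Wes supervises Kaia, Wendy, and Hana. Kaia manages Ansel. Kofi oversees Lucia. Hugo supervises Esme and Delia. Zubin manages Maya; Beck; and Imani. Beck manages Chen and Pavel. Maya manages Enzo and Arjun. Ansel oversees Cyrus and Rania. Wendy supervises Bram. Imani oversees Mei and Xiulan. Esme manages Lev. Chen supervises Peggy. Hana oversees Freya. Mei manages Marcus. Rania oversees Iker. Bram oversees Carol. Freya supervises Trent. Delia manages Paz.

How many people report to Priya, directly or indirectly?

Priya directly manages Hugo. Under Hugo: Delia, Paz, Esme, Lev (4). That's 5 in total.

5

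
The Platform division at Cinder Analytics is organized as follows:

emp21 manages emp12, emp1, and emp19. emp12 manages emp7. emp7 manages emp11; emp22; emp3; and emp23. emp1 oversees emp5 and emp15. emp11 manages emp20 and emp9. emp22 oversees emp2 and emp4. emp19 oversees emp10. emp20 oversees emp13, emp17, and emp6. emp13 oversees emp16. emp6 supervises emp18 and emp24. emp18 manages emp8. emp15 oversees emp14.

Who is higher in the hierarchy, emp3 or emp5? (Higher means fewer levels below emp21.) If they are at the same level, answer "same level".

emp5

emp3 is 3 levels below emp21; emp5 is 2. emp5 is higher.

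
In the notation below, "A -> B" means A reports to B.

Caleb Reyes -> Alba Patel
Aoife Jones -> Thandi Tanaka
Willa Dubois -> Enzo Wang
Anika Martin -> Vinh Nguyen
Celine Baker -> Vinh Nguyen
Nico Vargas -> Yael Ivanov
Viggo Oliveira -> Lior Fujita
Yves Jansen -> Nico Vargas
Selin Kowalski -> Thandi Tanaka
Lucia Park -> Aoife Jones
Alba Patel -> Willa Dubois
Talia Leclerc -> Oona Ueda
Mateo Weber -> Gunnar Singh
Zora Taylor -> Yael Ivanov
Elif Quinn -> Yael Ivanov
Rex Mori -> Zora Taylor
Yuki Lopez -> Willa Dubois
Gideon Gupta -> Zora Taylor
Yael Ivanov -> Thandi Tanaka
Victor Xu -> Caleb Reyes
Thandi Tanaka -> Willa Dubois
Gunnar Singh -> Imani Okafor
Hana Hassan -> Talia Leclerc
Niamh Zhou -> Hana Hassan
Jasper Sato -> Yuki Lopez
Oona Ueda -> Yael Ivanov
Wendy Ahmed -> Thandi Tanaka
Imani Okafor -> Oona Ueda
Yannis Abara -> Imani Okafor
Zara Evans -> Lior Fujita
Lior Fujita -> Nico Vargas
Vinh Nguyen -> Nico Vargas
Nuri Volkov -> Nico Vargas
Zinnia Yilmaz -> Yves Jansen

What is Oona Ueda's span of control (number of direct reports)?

2

Oona Ueda directly manages Imani Okafor, Talia Leclerc. That is 2 direct reports.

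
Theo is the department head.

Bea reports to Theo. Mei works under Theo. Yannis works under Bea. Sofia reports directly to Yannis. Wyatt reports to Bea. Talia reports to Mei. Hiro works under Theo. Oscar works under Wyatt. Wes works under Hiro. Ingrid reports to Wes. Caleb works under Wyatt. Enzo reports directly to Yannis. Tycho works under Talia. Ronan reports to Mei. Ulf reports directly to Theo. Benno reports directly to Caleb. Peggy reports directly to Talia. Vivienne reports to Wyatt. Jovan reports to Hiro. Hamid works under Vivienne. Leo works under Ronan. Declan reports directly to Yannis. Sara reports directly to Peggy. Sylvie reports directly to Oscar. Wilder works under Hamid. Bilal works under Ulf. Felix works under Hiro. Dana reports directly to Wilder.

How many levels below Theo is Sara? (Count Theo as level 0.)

4

Chain from Sara up to Theo: Sara → Peggy → Talia → Mei → Theo. That is 4 steps up, so Sara is 4 levels below Theo.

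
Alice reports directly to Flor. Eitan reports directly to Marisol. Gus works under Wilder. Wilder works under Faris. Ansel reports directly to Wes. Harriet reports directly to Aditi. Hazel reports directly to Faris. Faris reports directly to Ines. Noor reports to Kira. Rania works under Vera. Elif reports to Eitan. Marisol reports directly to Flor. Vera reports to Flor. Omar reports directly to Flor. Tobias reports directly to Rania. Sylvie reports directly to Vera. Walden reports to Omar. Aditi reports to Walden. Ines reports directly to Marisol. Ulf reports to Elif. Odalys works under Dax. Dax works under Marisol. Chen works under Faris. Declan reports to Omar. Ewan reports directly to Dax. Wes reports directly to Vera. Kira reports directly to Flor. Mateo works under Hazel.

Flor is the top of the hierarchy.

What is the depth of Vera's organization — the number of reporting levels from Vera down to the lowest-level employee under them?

2

The longest chain under Vera runs Vera → Wes → Ansel, which is 2 levels below Vera.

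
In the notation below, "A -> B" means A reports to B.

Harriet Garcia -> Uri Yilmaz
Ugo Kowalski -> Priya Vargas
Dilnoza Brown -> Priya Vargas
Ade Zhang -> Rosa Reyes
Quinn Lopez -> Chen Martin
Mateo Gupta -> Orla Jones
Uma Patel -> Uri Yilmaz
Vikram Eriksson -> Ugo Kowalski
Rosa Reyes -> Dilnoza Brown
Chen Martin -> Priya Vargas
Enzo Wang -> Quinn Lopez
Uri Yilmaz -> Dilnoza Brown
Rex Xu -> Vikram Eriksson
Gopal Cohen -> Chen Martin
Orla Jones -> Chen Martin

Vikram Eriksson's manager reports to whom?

Priya Vargas

Vikram Eriksson reports to Ugo Kowalski, and Ugo Kowalski reports to Priya Vargas. So Vikram Eriksson's skip-level manager is Priya Vargas.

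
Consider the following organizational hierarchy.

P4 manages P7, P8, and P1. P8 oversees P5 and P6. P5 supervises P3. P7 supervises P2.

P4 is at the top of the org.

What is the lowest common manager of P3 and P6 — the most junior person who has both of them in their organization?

P8

P3's chain of managers is P5, P8, P4. P6's chain of managers is P8, P4. The first manager that appears in both chains is P8.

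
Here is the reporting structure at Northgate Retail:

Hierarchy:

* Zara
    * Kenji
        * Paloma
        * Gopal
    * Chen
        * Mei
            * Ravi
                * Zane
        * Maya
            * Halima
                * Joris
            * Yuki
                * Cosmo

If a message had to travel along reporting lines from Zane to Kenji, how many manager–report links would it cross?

5

Zane is 4 levels below Zara, and Kenji is 1 level below Zara (their lowest common manager). The shortest path runs up from Zane to Zara and back down to Kenji: 4 + 1 = 5 links.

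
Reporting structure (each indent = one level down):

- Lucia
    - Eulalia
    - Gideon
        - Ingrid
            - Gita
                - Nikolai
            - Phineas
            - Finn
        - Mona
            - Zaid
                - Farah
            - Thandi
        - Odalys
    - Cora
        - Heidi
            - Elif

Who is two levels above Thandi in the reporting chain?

Gideon

Thandi reports to Mona, and Mona reports to Gideon. So Thandi's skip-level manager is Gideon.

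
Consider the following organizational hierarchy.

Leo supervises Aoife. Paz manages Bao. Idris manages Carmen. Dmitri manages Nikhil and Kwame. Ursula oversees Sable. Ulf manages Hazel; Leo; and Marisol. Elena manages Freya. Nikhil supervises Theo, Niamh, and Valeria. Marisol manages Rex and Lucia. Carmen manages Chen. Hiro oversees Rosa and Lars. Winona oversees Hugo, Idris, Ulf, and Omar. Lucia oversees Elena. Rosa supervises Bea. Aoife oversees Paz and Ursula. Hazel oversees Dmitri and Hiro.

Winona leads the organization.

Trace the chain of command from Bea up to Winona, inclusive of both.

Bea reports to Rosa. Rosa reports to Hiro. Hiro reports to Hazel. Hazel reports to Ulf. Ulf reports to Winona. Winona is at the top.

Bea -> Rosa -> Hiro -> Hazel -> Ulf -> Winona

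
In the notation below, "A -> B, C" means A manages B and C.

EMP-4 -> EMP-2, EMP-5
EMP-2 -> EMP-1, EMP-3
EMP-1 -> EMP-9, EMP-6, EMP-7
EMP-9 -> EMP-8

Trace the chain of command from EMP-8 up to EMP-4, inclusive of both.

EMP-8 reports to EMP-9. EMP-9 reports to EMP-1. EMP-1 reports to EMP-2. EMP-2 reports to EMP-4. EMP-4 is at the top.

EMP-8 -> EMP-9 -> EMP-1 -> EMP-2 -> EMP-4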